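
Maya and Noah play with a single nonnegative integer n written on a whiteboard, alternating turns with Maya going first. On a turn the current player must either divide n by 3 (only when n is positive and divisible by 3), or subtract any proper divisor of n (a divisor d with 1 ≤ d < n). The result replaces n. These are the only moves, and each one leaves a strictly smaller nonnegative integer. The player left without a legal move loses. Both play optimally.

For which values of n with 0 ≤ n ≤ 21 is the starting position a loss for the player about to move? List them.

0, 1, 4, 7, 9, 11, 13, 15, 17, 19

Work bottom-up. With no move the player to move loses. Otherwise the position is W if at least one move leads to an L position for the opponent, and L if every move leads to a W.
n=0: no move → L
n=1: no move → L
n=2: can move to 1, which is L ⇒ W
n=3: can move to 1, which is L ⇒ W
n=4: moves to 2(W), 3(W); every one is W ⇒ L
n=5: can move to 4, which is L ⇒ W
n=6: can move to 4, which is L ⇒ W
n=7: the only move is to 6(W), a W ⇒ L
n=8: can move to 4, which is L ⇒ W
n=9: moves to 3(W), 6(W), 8(W); every one is W ⇒ L
n=10: can move to 9, which is L ⇒ W
n=11: the only move is to 10(W), a W ⇒ L
n=12: can move to 4, which is L ⇒ W
n=13: the only move is to 12(W), a W ⇒ L
n=14: can move to 7, which is L ⇒ W
n=15: moves to 5(W), 10(W), 12(W), 14(W); every one is W ⇒ L
n=16: can move to 15, which is L ⇒ W
n=17: the only move is to 16(W), a W ⇒ L
n=18: can move to 9, which is L ⇒ W
n=19: the only move is to 18(W), a W ⇒ L
n=20: can move to 15, which is L ⇒ W
n=21: can move to 7, which is L ⇒ W
Reading off the rows marked L gives the requested list; there are 10 such values of n.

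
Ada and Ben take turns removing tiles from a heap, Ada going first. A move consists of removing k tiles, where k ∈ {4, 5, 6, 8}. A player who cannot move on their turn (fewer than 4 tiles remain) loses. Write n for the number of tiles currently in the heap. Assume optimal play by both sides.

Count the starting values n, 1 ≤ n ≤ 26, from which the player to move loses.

Positions with no move are L. A position that does have a move is losing for the player to move precisely when every available move leads to a winning position for the opponent. Fill in the labels:
n=0: no move → L
n=1: no move → L
n=2: no move → L
n=3: no move → L
n=4: W (go to 0, an L position)
n=5: W (go to 1, an L position)
n=6: W (go to 2, an L position)
n=7: W (go to 3, an L position)
n=8: W (go to 3, an L position)
n=9: W (go to 3, an L position)
n=10: W (go to 2, an L position)
n=11: W (go to 3, an L position)
n=12: L (options 8(W), 7(W), 6(W), 4(W) are all W)
n=13: L (options 9(W), 8(W), 7(W), 5(W) are all W)
n=14: L (options 10(W), 9(W), 8(W), 6(W) are all W)
n=15: L (options 11(W), 10(W), 9(W), 7(W) are all W)
n=16: W (go to 12, an L position)
n=17: W (go to 13, an L position)
n=18: W (go to 14, an L position)
n=19: W (go to 15, an L position)
n=20: W (go to 15, an L position)
n=21: W (go to 15, an L position)
n=22: W (go to 14, an L position)
n=23: W (go to 15, an L position)
n=24: L (options 20(W), 19(W), 18(W), 16(W) are all W)
n=25: L (options 21(W), 20(W), 19(W), 17(W) are all W)
n=26: L (options 22(W), 21(W), 20(W), 18(W) are all W)
L entries with 1 ≤ n ≤ 26 (n=0 is outside the asked range and is not counted): n = 1, 2, 3, 12, 13, 14, 15, 24, 25, 26; that makes 10.

10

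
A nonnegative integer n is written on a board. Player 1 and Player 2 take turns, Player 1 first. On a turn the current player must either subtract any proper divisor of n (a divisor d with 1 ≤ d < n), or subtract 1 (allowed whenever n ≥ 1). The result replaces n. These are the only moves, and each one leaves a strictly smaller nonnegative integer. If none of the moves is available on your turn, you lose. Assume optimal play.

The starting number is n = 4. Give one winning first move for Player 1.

Label each position W (a win for the player to move) or L (a loss). A position with no legal move is L; any other position is W exactly when some move reaches an L, and L when every move reaches a W.
n=0: no move → L
n=1: →0(L), so W
n=2: →1(W) only, which is W, so L
n=3: →2(L), so W
n=4: →2(L), so W
From 4, the L positions reachable in one move are: 2.

Move to 2.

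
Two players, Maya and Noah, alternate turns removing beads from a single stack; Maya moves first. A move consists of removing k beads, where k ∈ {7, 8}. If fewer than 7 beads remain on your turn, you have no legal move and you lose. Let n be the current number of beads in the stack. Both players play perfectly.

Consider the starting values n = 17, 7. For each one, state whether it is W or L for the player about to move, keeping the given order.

17: L, 7: W

Classify positions by backward induction: terminal positions (no move available) are L. From any other position, the mover wins iff some move reaches an L.
n=0: no move → L
n=1: no move → L
n=2: no move → L
n=3: no move → L
n=4: no move → L
n=5: no move → L
n=6: no move → L
n=7: →0(L), so W
n=8: →1(L), so W
n=9: →2(L), so W
n=10: →3(L), so W
n=11: →4(L), so W
n=12: →5(L), so W
n=13: →6(L), so W
n=14: →6(L), so W
n=15: →8(W), 7(W) — all W, so L
n=16: →9(W), 8(W) — all W, so L
n=17: →10(W), 9(W) — all W, so L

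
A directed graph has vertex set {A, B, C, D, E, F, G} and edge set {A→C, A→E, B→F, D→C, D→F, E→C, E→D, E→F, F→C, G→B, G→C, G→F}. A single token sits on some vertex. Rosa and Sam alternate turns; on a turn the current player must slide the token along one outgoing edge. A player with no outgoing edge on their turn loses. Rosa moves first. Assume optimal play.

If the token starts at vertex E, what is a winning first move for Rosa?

Use the standard recursion: the mover loses at a terminal position; elsewhere, the mover wins exactly when some move hands the opponent an L position.
Every edge goes from a vertex to one that appears earlier in the order C, F, D, B, E, G, A, so processing vertices in that order labels each vertex after all of its successors.
C: no outgoing edge → L
F: W (go to C, an L position)
D: W (go to C, an L position)
B: L (sole option F(W) is W)
E: W (go to C, an L position)
G: W (go to B, an L position)
A: W (go to C, an L position)
From E, the L positions reachable in one move are: C.

Move to C.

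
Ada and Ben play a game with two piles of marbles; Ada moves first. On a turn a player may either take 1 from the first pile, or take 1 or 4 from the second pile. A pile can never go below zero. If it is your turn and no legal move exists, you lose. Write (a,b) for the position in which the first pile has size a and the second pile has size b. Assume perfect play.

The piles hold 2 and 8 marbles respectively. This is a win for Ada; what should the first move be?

Compute win/loss labels from the base case upward. A position with no move is L. Any other position is W if it can reach an L in one move, else L.
No move ever increases a pile, so every position that can arise here has a ≤ 2 and b ≤ 8; it is enough to label the cells with 0 ≤ a ≤ 2 and 0 ≤ b ≤ 8.
Every move lowers a or b (never raises either), so fill the grid row by row in increasing a, and left to right within a row: each cell's successors are then already labelled.
      b=0  b=1  b=2  b=3  b=4  b=5  b=6  b=7  b=8
a=0:    L    W    L    W    W    L    W    L    W
a=1:    W    L    W    L    W    W    L    W    L
a=2:    L    W    L    W    W    L    W    L    W
Cells with no legal move (terminal, hence L): (0,0).
The remaining L cells, each justified by listing all of its moves:
(0,2): only reaches (0,1)(W), which is W → L
(0,5): only reaches (0,4)(W), (0,1)(W), all W → L
(0,7): only reaches (0,6)(W), (0,3)(W), all W → L
(1,1): only reaches (0,1)(W), (1,0)(W), all W → L
(1,3): only reaches (0,3)(W), (1,2)(W), all W → L
(1,6): only reaches (0,6)(W), (1,5)(W), (1,2)(W), all W → L
(1,8): only reaches (0,8)(W), (1,7)(W), (1,4)(W), all W → L
(2,0): only reaches (1,0)(W), which is W → L
(2,2): only reaches (1,2)(W), (2,1)(W), all W → L
(2,5): only reaches (1,5)(W), (2,4)(W), (2,1)(W), all W → L
(2,7): only reaches (1,7)(W), (2,6)(W), (2,3)(W), all W → L
Every other cell has at least one move into one of the L cells above, so it is W.
From (2,8), the L positions reachable in one move are: (1,8), (2,7). Any move reaching one of these is winning.

Move to (1,8).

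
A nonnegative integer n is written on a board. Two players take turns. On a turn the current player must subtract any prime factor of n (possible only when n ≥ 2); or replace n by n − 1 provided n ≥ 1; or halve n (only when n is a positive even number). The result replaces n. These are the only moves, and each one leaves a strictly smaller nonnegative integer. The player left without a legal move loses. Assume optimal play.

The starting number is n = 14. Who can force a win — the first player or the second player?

Label each position W (a win for the player to move) or L (a loss). A position with no legal move is L; any other position is W exactly when some move reaches an L, and L when every move reaches a W.
n=0: no move → L
n=1: can move to 0, which is L ⇒ W
n=2: can move to 0, which is L ⇒ W
n=3: can move to 0, which is L ⇒ W
n=4: moves to 2(W), 3(W); every one is W ⇒ L
n=5: can move to 0, which is L ⇒ W
n=6: can move to 4, which is L ⇒ W
n=7: can move to 0, which is L ⇒ W
n=8: can move to 4, which is L ⇒ W
n=9: moves to 6(W), 8(W); every one is W ⇒ L
n=10: can move to 9, which is L ⇒ W
n=11: can move to 0, which is L ⇒ W
n=12: can move to 9, which is L ⇒ W
n=13: can move to 0, which is L ⇒ W
n=14: moves to 7(W), 12(W), 13(W); every one is W ⇒ L
The starting position 14 is L: whatever the player to move does, the opponent receives a W position.

The second player wins.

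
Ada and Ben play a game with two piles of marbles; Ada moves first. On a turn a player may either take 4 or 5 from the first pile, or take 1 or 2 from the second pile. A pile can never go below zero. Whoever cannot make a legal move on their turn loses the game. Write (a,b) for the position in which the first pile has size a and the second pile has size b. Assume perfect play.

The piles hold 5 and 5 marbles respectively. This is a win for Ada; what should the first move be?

Move to (5,4).

Classify positions by backward induction: terminal positions (no move available) are L. From any other position, the mover wins iff some move reaches an L.
No move ever increases a pile, so every position that can arise here has a ≤ 5 and b ≤ 5; it is enough to label the cells with 0 ≤ a ≤ 5 and 0 ≤ b ≤ 5.
Every move lowers a or b (never raises either), so fill the grid row by row in increasing a, and left to right within a row: each cell's successors are then already labelled.
      b=0  b=1  b=2  b=3  b=4  b=5
a=0:    L    W    W    L    W    W
a=1:    L    W    W    L    W    W
a=2:    L    W    W    L    W    W
a=3:    L    W    W    L    W    W
a=4:    W    L    W    W    L    W
a=5:    W    L    W    W    L    W
Cells with no legal move (terminal, hence L): (0,0), (1,0), (2,0), (3,0).
The remaining L cells, each justified by listing all of its moves:
(0,3): L (options (0,2)(W), (0,1)(W) are all W)
(1,3): L (options (1,2)(W), (1,1)(W) are all W)
(2,3): L (options (2,2)(W), (2,1)(W) are all W)
(3,3): L (options (3,2)(W), (3,1)(W) are all W)
(4,1): L (options (0,1)(W), (4,0)(W) are all W)
(4,4): L (options (0,4)(W), (4,3)(W), (4,2)(W) are all W)
(5,1): L (options (1,1)(W), (0,1)(W), (5,0)(W) are all W)
(5,4): L (options (1,4)(W), (0,4)(W), (5,3)(W), (5,2)(W) are all W)
Every other cell has at least one move into one of the L cells above, so it is W.
From (5,5), the L positions reachable in one move are: (5,4).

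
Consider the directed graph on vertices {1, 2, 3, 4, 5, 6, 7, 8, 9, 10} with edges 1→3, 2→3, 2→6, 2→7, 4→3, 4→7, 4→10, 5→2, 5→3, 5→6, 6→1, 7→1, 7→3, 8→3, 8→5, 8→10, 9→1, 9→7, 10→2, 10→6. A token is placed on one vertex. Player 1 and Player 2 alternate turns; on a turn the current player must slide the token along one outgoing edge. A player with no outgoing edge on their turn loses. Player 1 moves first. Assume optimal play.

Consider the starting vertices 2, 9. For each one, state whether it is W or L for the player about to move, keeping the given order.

2: W, 9: L

Work bottom-up. With no move the player to move loses. Otherwise the position is W if at least one move leads to an L position for the opponent, and L if every move leads to a W.
Every edge goes from a vertex to one that appears earlier in the order 3, 1, 6, 7, 2, 10, 5, 9, 4, 8, so processing vertices in that order labels each vertex after all of its successors.
3: no outgoing edge → L
1: can move to 3, which is L ⇒ W
6: the only move is to 1(W), a W ⇒ L
7: can move to 3, which is L ⇒ W
2: can move to 6, which is L ⇒ W
10: can move to 6, which is L ⇒ W
5: can move to 6, which is L ⇒ W
9: moves to 7(W), 1(W); every one is W ⇒ L
4: can move to 3, which is L ⇒ W
8: can move to 3, which is L ⇒ W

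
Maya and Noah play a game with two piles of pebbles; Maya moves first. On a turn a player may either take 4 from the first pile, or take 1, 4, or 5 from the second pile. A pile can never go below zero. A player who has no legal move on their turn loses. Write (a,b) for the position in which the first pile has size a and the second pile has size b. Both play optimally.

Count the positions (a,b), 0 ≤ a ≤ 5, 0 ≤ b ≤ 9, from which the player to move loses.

Compute win/loss labels from the base case upward. A position with no move is L. Any other position is W if it can reach an L in one move, else L.
Every move lowers a or b (never raises either), so fill the grid row by row in increasing a, and left to right within a row: each cell's successors are then already labelled.
      b=0  b=1  b=2  b=3  b=4  b=5  b=6  b=7  b=8  b=9
a=0:    L    W    L    W    W    W    W    W    L    W
a=1:    L    W    L    W    W    W    W    W    L    W
a=2:    L    W    L    W    W    W    W    W    L    W
a=3:    L    W    L    W    W    W    W    W    L    W
a=4:    W    L    W    L    W    W    W    W    W    L
a=5:    W    L    W    L    W    W    W    W    W    L
Cells with no legal move (terminal, hence L): (0,0), (1,0), (2,0), (3,0).
The remaining L cells, each justified by listing all of its moves:
(0,2): the only move is to (0,1)(W), a W ⇒ L
(0,8): moves to (0,7)(W), (0,4)(W), (0,3)(W); every one is W ⇒ L
(1,2): the only move is to (1,1)(W), a W ⇒ L
(1,8): moves to (1,7)(W), (1,4)(W), (1,3)(W); every one is W ⇒ L
(2,2): the only move is to (2,1)(W), a W ⇒ L
(2,8): moves to (2,7)(W), (2,4)(W), (2,3)(W); every one is W ⇒ L
(3,2): the only move is to (3,1)(W), a W ⇒ L
(3,8): moves to (3,7)(W), (3,4)(W), (3,3)(W); every one is W ⇒ L
(4,1): moves to (0,1)(W), (4,0)(W); every one is W ⇒ L
(4,3): moves to (0,3)(W), (4,2)(W); every one is W ⇒ L
(4,9): moves to (0,9)(W), (4,8)(W), (4,5)(W), (4,4)(W); every one is W ⇒ L
(5,1): moves to (1,1)(W), (5,0)(W); every one is W ⇒ L
(5,3): moves to (1,3)(W), (5,2)(W); every one is W ⇒ L
(5,9): moves to (1,9)(W), (5,8)(W), (5,5)(W), (5,4)(W); every one is W ⇒ L
Every other cell has at least one move into one of the L cells above, so it is W.
L cells per row: a=0: 3, a=1: 3, a=2: 3, a=3: 3, a=4: 3, a=5: 3; total 18.

18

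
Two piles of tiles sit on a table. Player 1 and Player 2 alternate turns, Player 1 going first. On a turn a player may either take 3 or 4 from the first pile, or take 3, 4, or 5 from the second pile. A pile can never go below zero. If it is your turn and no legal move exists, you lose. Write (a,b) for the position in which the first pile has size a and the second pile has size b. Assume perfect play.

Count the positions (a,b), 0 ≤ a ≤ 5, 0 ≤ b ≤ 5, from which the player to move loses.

18

Build the W/L table. Terminal = L. A non-terminal position is W if it has a move to some L; otherwise it is L.
Every move lowers a or b (never raises either), so fill the grid row by row in increasing a, and left to right within a row: each cell's successors are then already labelled.
      b=0  b=1  b=2  b=3  b=4  b=5
a=0:    L    L    L    W    W    W
a=1:    L    L    L    W    W    W
a=2:    L    L    L    W    W    W
a=3:    W    W    W    L    L    L
a=4:    W    W    W    L    L    L
a=5:    W    W    W    L    L    L
Cells with no legal move (terminal, hence L): (0,0), (0,1), (0,2), (1,0), (1,1), (1,2), (2,0), (2,1), (2,2).
The remaining L cells, each justified by listing all of its moves:
(3,3): L (options (0,3)(W), (3,0)(W) are all W)
(3,4): L (options (0,4)(W), (3,1)(W), (3,0)(W) are all W)
(3,5): L (options (0,5)(W), (3,2)(W), (3,1)(W), (3,0)(W) are all W)
(4,3): L (options (1,3)(W), (0,3)(W), (4,0)(W) are all W)
(4,4): L (options (1,4)(W), (0,4)(W), (4,1)(W), (4,0)(W) are all W)
(4,5): L (options (1,5)(W), (0,5)(W), (4,2)(W), (4,1)(W), (4,0)(W) are all W)
(5,3): L (options (2,3)(W), (1,3)(W), (5,0)(W) are all W)
(5,4): L (options (2,4)(W), (1,4)(W), (5,1)(W), (5,0)(W) are all W)
(5,5): L (options (2,5)(W), (1,5)(W), (5,2)(W), (5,1)(W), (5,0)(W) are all W)
Every other cell has at least one move into one of the L cells above, so it is W.
L cells per row: a=0: 3, a=1: 3, a=2: 3, a=3: 3, a=4: 3, a=5: 3; total 18.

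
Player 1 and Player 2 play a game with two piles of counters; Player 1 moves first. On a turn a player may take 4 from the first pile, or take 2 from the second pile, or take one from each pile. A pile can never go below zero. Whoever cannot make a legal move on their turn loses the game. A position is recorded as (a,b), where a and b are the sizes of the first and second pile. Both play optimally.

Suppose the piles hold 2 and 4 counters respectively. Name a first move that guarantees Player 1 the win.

Move to (1,3).

Classify positions by backward induction: terminal positions (no move available) are L. From any other position, the mover wins iff some move reaches an L.
No move ever increases a pile, so every position that can arise here has a ≤ 2 and b ≤ 4; it is enough to label the cells with 0 ≤ a ≤ 2 and 0 ≤ b ≤ 4.
Every move lowers a or b (never raises either), so fill the grid row by row in increasing a, and left to right within a row: each cell's successors are then already labelled.
      b=0  b=1  b=2  b=3  b=4
a=0:    L    L    W    W    L
a=1:    L    W    W    L    L
a=2:    L    W    W    L    W
Cells with no legal move (terminal, hence L): (0,0), (0,1), (1,0), (2,0).
The remaining L cells, each justified by listing all of its moves:
(0,4): the only move is to (0,2)(W), a W ⇒ L
(1,3): moves to (1,1)(W), (0,2)(W); every one is W ⇒ L
(1,4): moves to (1,2)(W), (0,3)(W); every one is W ⇒ L
(2,3): moves to (2,1)(W), (1,2)(W); every one is W ⇒ L
Every other cell has at least one move into one of the L cells above, so it is W.
From (2,4), the L positions reachable in one move are: (1,3).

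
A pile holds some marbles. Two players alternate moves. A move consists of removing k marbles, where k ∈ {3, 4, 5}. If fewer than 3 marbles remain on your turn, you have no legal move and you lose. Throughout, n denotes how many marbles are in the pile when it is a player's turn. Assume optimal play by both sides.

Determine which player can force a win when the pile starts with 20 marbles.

Classify positions by backward induction: terminal positions (no move available) are L. From any other position, the mover wins iff some move reaches an L.
n=0: no move → L
n=1: no move → L
n=2: no move → L
n=3: can move to 0, which is L ⇒ W
n=4: can move to 1, which is L ⇒ W
n=5: can move to 2, which is L ⇒ W
n=6: can move to 2, which is L ⇒ W
n=7: can move to 2, which is L ⇒ W
n=8: moves to 5(W), 4(W), 3(W); every one is W ⇒ L
n=9: moves to 6(W), 5(W), 4(W); every one is W ⇒ L
n=10: moves to 7(W), 6(W), 5(W); every one is W ⇒ L
n=11: can move to 8, which is L ⇒ W
n=12: can move to 9, which is L ⇒ W
n=13: can move to 10, which is L ⇒ W
n=14: can move to 10, which is L ⇒ W
n=15: can move to 10, which is L ⇒ W
n=16: moves to 13(W), 12(W), 11(W); every one is W ⇒ L
n=17: moves to 14(W), 13(W), 12(W); every one is W ⇒ L
n=18: moves to 15(W), 14(W), 13(W); every one is W ⇒ L
n=19: can move to 16, which is L ⇒ W
n=20: can move to 17, which is L ⇒ W
From 20 the player to move can remove 3, leaving 17, reaching an L position.

The first player wins.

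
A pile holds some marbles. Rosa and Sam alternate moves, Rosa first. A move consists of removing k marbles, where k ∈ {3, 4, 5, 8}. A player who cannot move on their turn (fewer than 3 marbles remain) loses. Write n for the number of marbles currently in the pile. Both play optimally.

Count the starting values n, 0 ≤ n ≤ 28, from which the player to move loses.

Build the W/L table. Terminal = L. A non-terminal position is W if it has a move to some L; otherwise it is L.
n=0: no move → L
n=1: no move → L
n=2: no move → L
n=3: reaches L-position 0 → W
n=4: reaches L-position 1 → W
n=5: reaches L-position 2 → W
n=6: reaches L-position 2 → W
n=7: reaches L-position 2 → W
n=8: reaches L-position 0 → W
n=9: reaches L-position 1 → W
n=10: reaches L-position 2 → W
n=11: only reaches 8(W), 7(W), 6(W), 3(W), all W → L
n=12: only reaches 9(W), 8(W), 7(W), 4(W), all W → L
n=13: only reaches 10(W), 9(W), 8(W), 5(W), all W → L
n=14: reaches L-position 11 → W
n=15: reaches L-position 12 → W
n=16: reaches L-position 13 → W
n=17: reaches L-position 13 → W
n=18: reaches L-position 13 → W
n=19: reaches L-position 11 → W
n=20: reaches L-position 12 → W
n=21: reaches L-position 13 → W
n=22: only reaches 19(W), 18(W), 17(W), 14(W), all W → L
n=23: only reaches 20(W), 19(W), 18(W), 15(W), all W → L
n=24: only reaches 21(W), 20(W), 19(W), 16(W), all W → L
n=25: reaches L-position 22 → W
n=26: reaches L-position 23 → W
n=27: reaches L-position 24 → W
n=28: reaches L-position 24 → W
L entries with 0 ≤ n ≤ 28: n = 0, 1, 2, 11, 12, 13, 22, 23, 24; that makes 9.

9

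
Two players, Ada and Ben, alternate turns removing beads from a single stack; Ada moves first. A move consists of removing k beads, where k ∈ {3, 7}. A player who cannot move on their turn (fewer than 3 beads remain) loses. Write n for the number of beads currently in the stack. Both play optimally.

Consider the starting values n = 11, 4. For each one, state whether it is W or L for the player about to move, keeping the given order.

11: L, 4: W

Build the W/L table. Terminal = L. A non-terminal position is W if it has a move to some L; otherwise it is L.
n=0: no move → L
n=1: no move → L
n=2: no move → L
n=3: reaches L-position 0 → W
n=4: reaches L-position 1 → W
n=5: reaches L-position 2 → W
n=6: only reaches 3(W), which is W → L
n=7: reaches L-position 0 → W
n=8: reaches L-position 1 → W
n=9: reaches L-position 6 → W
n=10: only reaches 7(W), 3(W), all W → L
n=11: only reaches 8(W), 4(W), all W → L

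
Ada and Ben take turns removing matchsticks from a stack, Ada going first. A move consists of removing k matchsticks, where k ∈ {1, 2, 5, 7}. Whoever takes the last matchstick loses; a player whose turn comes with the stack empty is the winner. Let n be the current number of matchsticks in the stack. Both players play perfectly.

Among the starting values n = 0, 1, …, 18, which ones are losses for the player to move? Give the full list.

1, 4, 7, 10, 13, 16

Build the W/L table. Terminal = W. A non-terminal position is W if it has a move to some L; otherwise it is L.
n=0: no move; the opponent has just taken the last matchstick and therefore loses → W
n=1: →0(W) only, which is W, so L
n=2: →1(L), so W
n=3: →1(L), so W
n=4: →3(W), 2(W) — all W, so L
n=5: →4(L), so W
n=6: →4(L), so W
n=7: →6(W), 5(W), 2(W), 0(W) — all W, so L
n=8: →7(L), so W
n=9: →7(L), so W
n=10: →9(W), 8(W), 5(W), 3(W) — all W, so L
n=11: →10(L), so W
n=12: →10(L), so W
n=13: →12(W), 11(W), 8(W), 6(W) — all W, so L
n=14: →13(L), so W
n=15: →13(L), so W
n=16: →15(W), 14(W), 11(W), 9(W) — all W, so L
n=17: →16(L), so W
n=18: →16(L), so W
Reading off the rows marked L gives the requested list; there are 6 such values of n.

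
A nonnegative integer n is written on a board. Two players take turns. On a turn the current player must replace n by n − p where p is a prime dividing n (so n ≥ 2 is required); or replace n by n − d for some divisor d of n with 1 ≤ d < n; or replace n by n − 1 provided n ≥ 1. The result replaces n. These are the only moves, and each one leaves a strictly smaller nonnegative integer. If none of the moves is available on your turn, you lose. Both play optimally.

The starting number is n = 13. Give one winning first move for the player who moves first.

Build the W/L table. Terminal = L. A non-terminal position is W if it has a move to some L; otherwise it is L.
n=0: no move → L
n=1: W (go to 0, an L position)
n=2: W (go to 0, an L position)
n=3: W (go to 0, an L position)
n=4: L (options 2(W), 3(W) are all W)
n=5: W (go to 0, an L position)
n=6: W (go to 4, an L position)
n=7: W (go to 0, an L position)
n=8: W (go to 4, an L position)
n=9: L (options 6(W), 8(W) are all W)
n=10: W (go to 9, an L position)
n=11: W (go to 0, an L position)
n=12: W (go to 9, an L position)
n=13: W (go to 0, an L position)
From 13, the L positions reachable in one move are: 0.

Move to 0.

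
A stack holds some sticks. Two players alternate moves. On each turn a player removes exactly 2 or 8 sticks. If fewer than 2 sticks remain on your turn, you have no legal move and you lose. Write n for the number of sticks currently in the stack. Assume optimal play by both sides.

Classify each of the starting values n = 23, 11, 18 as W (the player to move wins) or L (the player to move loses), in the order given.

Classify positions by backward induction: terminal positions (no move available) are L. From any other position, the mover wins iff some move reaches an L.
n=0: no move → L
n=1: no move → L
n=2: can move to 0, which is L ⇒ W
n=3: can move to 1, which is L ⇒ W
n=4: the only move is to 2(W), a W ⇒ L
n=5: the only move is to 3(W), a W ⇒ L
n=6: can move to 4, which is L ⇒ W
n=7: can move to 5, which is L ⇒ W
n=8: can move to 0, which is L ⇒ W
n=9: can move to 1, which is L ⇒ W
n=10: moves to 8(W), 2(W); every one is W ⇒ L
n=11: moves to 9(W), 3(W); every one is W ⇒ L
n=12: can move to 10, which is L ⇒ W
n=13: can move to 11, which is L ⇒ W
n=14: moves to 12(W), 6(W); every one is W ⇒ L
n=15: moves to 13(W), 7(W); every one is W ⇒ L
n=16: can move to 14, which is L ⇒ W
n=17: can move to 15, which is L ⇒ W
n=18: can move to 10, which is L ⇒ W
n=19: can move to 11, which is L ⇒ W
n=20: moves to 18(W), 12(W); every one is W ⇒ L
n=21: moves to 19(W), 13(W); every one is W ⇒ L
n=22: can move to 20, which is L ⇒ W
n=23: can move to 21, which is L ⇒ W

23: W, 11: L, 18: W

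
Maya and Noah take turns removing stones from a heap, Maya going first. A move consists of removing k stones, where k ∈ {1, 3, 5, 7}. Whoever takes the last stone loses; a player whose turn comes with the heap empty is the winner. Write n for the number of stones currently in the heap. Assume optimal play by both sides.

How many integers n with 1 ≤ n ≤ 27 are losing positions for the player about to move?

14

Build the W/L table. Terminal = W. A non-terminal position is W if it has a move to some L; otherwise it is L.
n=0: no move; the opponent has just taken the last stone and therefore loses → W
n=1: L (sole option 0(W) is W)
n=2: W (go to 1, an L position)
n=3: L (options 2(W), 0(W) are all W)
n=4: W (go to 3, an L position)
n=5: L (options 4(W), 2(W), 0(W) are all W)
n=6: W (go to 5, an L position)
n=7: L (options 6(W), 4(W), 2(W), 0(W) are all W)
n=8: W (go to 7, an L position)
n=9: L (options 8(W), 6(W), 4(W), 2(W) are all W)
n=10: W (go to 9, an L position)
n=11: L (options 10(W), 8(W), 6(W), 4(W) are all W)
n=12: W (go to 11, an L position)
n=13: L (options 12(W), 10(W), 8(W), 6(W) are all W)
n=14: W (go to 13, an L position)
n=15: L (options 14(W), 12(W), 10(W), 8(W) are all W)
n=16: W (go to 15, an L position)
n=17: L (options 16(W), 14(W), 12(W), 10(W) are all W)
n=18: W (go to 17, an L position)
n=19: L (options 18(W), 16(W), 14(W), 12(W) are all W)
n=20: W (go to 19, an L position)
n=21: L (options 20(W), 18(W), 16(W), 14(W) are all W)
n=22: W (go to 21, an L position)
n=23: L (options 22(W), 20(W), 18(W), 16(W) are all W)
n=24: W (go to 23, an L position)
n=25: L (options 24(W), 22(W), 20(W), 18(W) are all W)
n=26: W (go to 25, an L position)
n=27: L (options 26(W), 24(W), 22(W), 20(W) are all W)
L entries with 1 ≤ n ≤ 27 (the range starts at n=1): n = 1, 3, 5, 7, 9, 11, 13, 15, 17, 19, 21, 23, 25, 27; that makes 14.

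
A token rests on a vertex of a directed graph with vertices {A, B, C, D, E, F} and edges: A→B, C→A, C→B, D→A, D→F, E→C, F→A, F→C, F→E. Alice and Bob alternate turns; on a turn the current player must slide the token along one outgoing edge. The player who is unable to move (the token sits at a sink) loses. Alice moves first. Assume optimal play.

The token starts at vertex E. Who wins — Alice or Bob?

Label each position W (a win for the player to move) or L (a loss). A position with no legal move is L; any other position is W exactly when some move reaches an L, and L when every move reaches a W.
Every edge goes from a vertex to one that appears earlier in the order B, A, C, E, F, D, so processing vertices in that order labels each vertex after all of its successors.
B: no outgoing edge → L
A: can move to B, which is L ⇒ W
C: can move to B, which is L ⇒ W
E: the only move is to C(W), a W ⇒ L
F: can move to E, which is L ⇒ W
D: moves to F(W), A(W); every one is W ⇒ L
Every move from E reaches a W position, so the mover loses.

Bob wins.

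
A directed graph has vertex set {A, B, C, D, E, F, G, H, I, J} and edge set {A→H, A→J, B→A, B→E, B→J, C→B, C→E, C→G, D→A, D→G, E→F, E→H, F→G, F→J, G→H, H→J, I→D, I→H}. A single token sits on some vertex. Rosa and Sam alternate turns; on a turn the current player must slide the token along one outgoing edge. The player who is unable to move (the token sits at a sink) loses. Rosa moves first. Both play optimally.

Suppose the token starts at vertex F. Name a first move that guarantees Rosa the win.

Move to G.

Build the W/L table. Terminal = L. A non-terminal position is W if it has a move to some L; otherwise it is L.
Every edge goes from a vertex to one that appears earlier in the order J, H, G, A, F, D, I, E, B, C, so processing vertices in that order labels each vertex after all of its successors.
J: no outgoing edge → L
H: →J(L), so W
G: →H(W) only, which is W, so L
A: →J(L), so W
F: →G(L), so W
D: →G(L), so W
I: →D(W), H(W) — all W, so L
E: →F(W), H(W) — all W, so L
B: →E(L), so W
C: →E(L), so W
From F, the L positions reachable in one move are: G, J. Any move reaching one of these is winning.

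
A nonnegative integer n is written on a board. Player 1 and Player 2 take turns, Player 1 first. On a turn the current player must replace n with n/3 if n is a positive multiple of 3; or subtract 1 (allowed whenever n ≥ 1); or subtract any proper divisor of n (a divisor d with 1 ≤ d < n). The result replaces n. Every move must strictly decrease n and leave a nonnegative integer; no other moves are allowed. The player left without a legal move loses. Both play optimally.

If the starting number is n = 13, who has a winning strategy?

Player 2 wins.

Positions with no move are L. A position that does have a move is losing for the player to move precisely when every available move leads to a winning position for the opponent. Fill in the labels:
n=0: no move → L
n=1: W (go to 0, an L position)
n=2: L (sole option 1(W) is W)
n=3: W (go to 2, an L position)
n=4: W (go to 2, an L position)
n=5: L (sole option 4(W) is W)
n=6: W (go to 2, an L position)
n=7: L (sole option 6(W) is W)
n=8: W (go to 7, an L position)
n=9: L (options 3(W), 6(W), 8(W) are all W)
n=10: W (go to 5, an L position)
n=11: L (sole option 10(W) is W)
n=12: W (go to 9, an L position)
n=13: L (sole option 12(W) is W)
Every move from 13 reaches a W position, so the mover loses.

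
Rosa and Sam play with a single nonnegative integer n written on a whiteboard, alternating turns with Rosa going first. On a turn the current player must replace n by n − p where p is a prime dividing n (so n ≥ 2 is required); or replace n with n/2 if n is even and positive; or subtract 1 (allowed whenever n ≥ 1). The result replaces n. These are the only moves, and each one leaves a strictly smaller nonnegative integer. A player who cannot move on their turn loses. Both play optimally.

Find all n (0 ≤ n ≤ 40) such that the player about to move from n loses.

0, 4, 9, 14, 20, 24, 30, 34, 38

Classify positions by backward induction: terminal positions (no move available) are L. From any other position, the mover wins iff some move reaches an L.
n=0: no move → L
n=1: →0(L), so W
n=2: →0(L), so W
n=3: →0(L), so W
n=4: →2(W), 3(W) — all W, so L
n=5: →0(L), so W
n=6: →4(L), so W
n=7: →0(L), so W
n=8: →4(L), so W
n=9: →6(W), 8(W) — all W, so L
n=10: →9(L), so W
n=11: →0(L), so W
n=12: →9(L), so W
n=13: →0(L), so W
n=14: →7(W), 12(W), 13(W) — all W, so L
n=15: →14(L), so W
n=16: →14(L), so W
n=17: →0(L), so W
n=18: →9(L), so W
n=19: →0(L), so W
n=20: →10(W), 15(W), 18(W), 19(W) — all W, so L
n=21: →14(L), so W
n=22: →20(L), so W
n=23: →0(L), so W
n=24: →12(W), 21(W), 22(W), 23(W) — all W, so L
n=25: →20(L), so W
n=26: →24(L), so W
n=27: →24(L), so W
n=28: →14(L), so W
n=29: →0(L), so W
n=30: →15(W), 25(W), 27(W), 28(W), 29(W) — all W, so L
n=31: →0(L), so W
n=32: →30(L), so W
n=33: →30(L), so W
n=34: →17(W), 32(W), 33(W) — all W, so L
n=35: →30(L), so W
n=36: →34(L), so W
n=37: →0(L), so W
n=38: →19(W), 36(W), 37(W) — all W, so L
n=39: →38(L), so W
n=40: →20(L), so W
The losing starting values of n are exactly the entries labelled L in this table (9 of them).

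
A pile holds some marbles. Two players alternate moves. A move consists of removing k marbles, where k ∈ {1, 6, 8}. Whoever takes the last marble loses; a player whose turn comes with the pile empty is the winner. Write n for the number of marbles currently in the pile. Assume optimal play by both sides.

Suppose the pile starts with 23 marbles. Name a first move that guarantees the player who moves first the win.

Use the standard recursion: the mover wins at a terminal position; elsewhere, the mover wins exactly when some move hands the opponent an L position.
n=0: no move; the opponent has just taken the last marble and therefore loses → W
n=1: L (sole option 0(W) is W)
n=2: W (go to 1, an L position)
n=3: L (sole option 2(W) is W)
n=4: W (go to 3, an L position)
n=5: L (sole option 4(W) is W)
n=6: W (go to 5, an L position)
n=7: W (go to 1, an L position)
n=8: L (options 7(W), 2(W), 0(W) are all W)
n=9: W (go to 8, an L position)
n=10: L (options 9(W), 4(W), 2(W) are all W)
n=11: W (go to 10, an L position)
n=12: L (options 11(W), 6(W), 4(W) are all W)
n=13: W (go to 12, an L position)
n=14: W (go to 8, an L position)
n=15: L (options 14(W), 9(W), 7(W) are all W)
n=16: W (go to 15, an L position)
n=17: L (options 16(W), 11(W), 9(W) are all W)
n=18: W (go to 17, an L position)
n=19: L (options 18(W), 13(W), 11(W) are all W)
n=20: W (go to 19, an L position)
n=21: W (go to 15, an L position)
n=22: L (options 21(W), 16(W), 14(W) are all W)
n=23: W (go to 22, an L position)
From 23, the L positions reachable in one move are: 22, 17, 15. Any move reaching one of these is winning.

Remove 1, leaving 22.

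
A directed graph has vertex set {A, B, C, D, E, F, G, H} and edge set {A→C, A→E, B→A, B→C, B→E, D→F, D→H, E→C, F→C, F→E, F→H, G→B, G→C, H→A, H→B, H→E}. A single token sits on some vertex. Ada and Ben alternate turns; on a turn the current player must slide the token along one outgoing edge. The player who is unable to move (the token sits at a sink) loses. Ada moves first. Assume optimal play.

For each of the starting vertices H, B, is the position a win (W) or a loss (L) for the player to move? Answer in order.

Compute win/loss labels from the base case upward. A position with no move is L. Any other position is W if it can reach an L in one move, else L.
Every edge goes from a vertex to one that appears earlier in the order C, E, A, B, G, H, F, D, so processing vertices in that order labels each vertex after all of its successors.
C: no outgoing edge → L
E: can move to C, which is L ⇒ W
A: can move to C, which is L ⇒ W
B: can move to C, which is L ⇒ W
G: can move to C, which is L ⇒ W
H: moves to B(W), A(W), E(W); every one is W ⇒ L
F: can move to H, which is L ⇒ W
D: can move to H, which is L ⇒ W

H: L, B: W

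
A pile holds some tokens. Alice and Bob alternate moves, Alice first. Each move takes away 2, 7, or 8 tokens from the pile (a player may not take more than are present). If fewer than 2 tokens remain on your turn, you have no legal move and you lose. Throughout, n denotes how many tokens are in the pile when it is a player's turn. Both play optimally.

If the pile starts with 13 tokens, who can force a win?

Build the W/L table. Terminal = L. A non-terminal position is W if it has a move to some L; otherwise it is L.
n=0: no move → L
n=1: no move → L
n=2: →0(L), so W
n=3: →1(L), so W
n=4: →2(W) only, which is W, so L
n=5: →3(W) only, which is W, so L
n=6: →4(L), so W
n=7: →5(L), so W
n=8: →1(L), so W
n=9: →1(L), so W
n=10: →8(W), 3(W), 2(W) — all W, so L
n=11: →4(L), so W
n=12: →10(L), so W
n=13: →5(L), so W
The starting position 13 is W: Alice should remove 8, leaving 5, handing over an L position.

Alice wins.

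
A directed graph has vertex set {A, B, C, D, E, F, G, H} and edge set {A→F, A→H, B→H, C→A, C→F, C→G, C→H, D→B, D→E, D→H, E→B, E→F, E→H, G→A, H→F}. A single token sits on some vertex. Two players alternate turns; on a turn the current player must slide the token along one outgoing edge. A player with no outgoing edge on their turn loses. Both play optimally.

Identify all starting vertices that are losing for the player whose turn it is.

Build the W/L table. Terminal = L. A non-terminal position is W if it has a move to some L; otherwise it is L.
Every edge goes from a vertex to one that appears earlier in the order F, H, A, B, E, D, G, C, so processing vertices in that order labels each vertex after all of its successors.
F: no outgoing edge → L
H: can move to F, which is L ⇒ W
A: can move to F, which is L ⇒ W
B: the only move is to H(W), a W ⇒ L
E: can move to B, which is L ⇒ W
D: can move to B, which is L ⇒ W
G: the only move is to A(W), a W ⇒ L
C: can move to G, which is L ⇒ W
Reading off the rows marked L gives the requested list; there are 3 such vertices.

B, F, G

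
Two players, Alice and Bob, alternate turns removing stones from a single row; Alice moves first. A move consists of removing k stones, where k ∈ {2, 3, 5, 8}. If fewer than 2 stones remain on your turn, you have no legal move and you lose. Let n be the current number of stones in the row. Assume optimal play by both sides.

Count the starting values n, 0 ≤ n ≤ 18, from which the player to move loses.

Compute win/loss labels from the base case upward. A position with no move is L. Any other position is W if it can reach an L in one move, else L.
n=0: no move → L
n=1: no move → L
n=2: reaches L-position 0 → W
n=3: reaches L-position 1 → W
n=4: reaches L-position 1 → W
n=5: reaches L-position 0 → W
n=6: reaches L-position 1 → W
n=7: only reaches 5(W), 4(W), 2(W), all W → L
n=8: reaches L-position 0 → W
n=9: reaches L-position 7 → W
n=10: reaches L-position 7 → W
n=11: only reaches 9(W), 8(W), 6(W), 3(W), all W → L
n=12: reaches L-position 7 → W
n=13: reaches L-position 11 → W
n=14: reaches L-position 11 → W
n=15: reaches L-position 7 → W
n=16: reaches L-position 11 → W
n=17: only reaches 15(W), 14(W), 12(W), 9(W), all W → L
n=18: only reaches 16(W), 15(W), 13(W), 10(W), all W → L
L entries with 0 ≤ n ≤ 18: n = 0, 1, 7, 11, 17, 18; that makes 6.

6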